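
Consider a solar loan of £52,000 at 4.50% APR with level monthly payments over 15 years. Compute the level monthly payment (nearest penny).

At 4.50% the monthly rate is 0.0037500, so the payment is 52,000 × 0.0037500 / (1 − 1.0037500^−180) = £397.80.

£397.80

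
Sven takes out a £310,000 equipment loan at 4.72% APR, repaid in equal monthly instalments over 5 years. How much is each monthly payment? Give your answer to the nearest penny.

£5,810.40

At 4.72% the monthly rate is 0.0039333, so the payment is 310,000 × 0.0039333 / (1 − 1.0039333^−60) = £5,810.40.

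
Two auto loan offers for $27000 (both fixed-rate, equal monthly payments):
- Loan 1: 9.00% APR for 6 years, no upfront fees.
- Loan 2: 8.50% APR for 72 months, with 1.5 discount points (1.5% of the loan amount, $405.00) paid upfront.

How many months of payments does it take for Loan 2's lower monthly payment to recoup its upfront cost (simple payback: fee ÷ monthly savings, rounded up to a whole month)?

Loan 1: monthly rate = 9%/12 = 0.0075000; payment = 27,000 × 0.0075000 / (1 − (1+0.0075000)^−72) = $486.69.
Loan 2: at 8.50% the monthly rate is 0.0070833, so the payment is 27,000 × 0.0070833 / (1 − 1.0070833^−72) = $480.02.
Monthly savings = $486.69 − $480.02 = $6.67.
Break-even = $405.00 / $6.67 = 60.72 → 61 months.

61 months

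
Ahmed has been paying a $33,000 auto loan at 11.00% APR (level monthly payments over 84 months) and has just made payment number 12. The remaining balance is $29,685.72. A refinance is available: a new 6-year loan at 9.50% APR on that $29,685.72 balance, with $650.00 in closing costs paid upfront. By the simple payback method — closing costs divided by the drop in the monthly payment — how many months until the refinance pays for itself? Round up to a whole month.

Current payment = 33,000 × 11%/12 / (1 − (1+0.0091667)^−84) = $565.04.
Refinanced payment = 29,685.72 × 0.0079167 / (1 − (1+0.0079167)^−72) = $542.50.
Monthly savings = $565.04 − $542.50 = $22.54.
Break-even = $650.00 / $22.54 = 28.84 → 29 months.

29 months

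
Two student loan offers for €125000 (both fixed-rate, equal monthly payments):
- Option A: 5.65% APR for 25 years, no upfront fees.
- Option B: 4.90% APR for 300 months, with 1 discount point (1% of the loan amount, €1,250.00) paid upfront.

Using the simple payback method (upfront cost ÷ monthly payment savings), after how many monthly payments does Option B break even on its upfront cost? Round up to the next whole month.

23 months

Option A: monthly rate = 5.65%/12 = 0.0047083; payment = 125,000 × 0.0047083 / (1 − (1+0.0047083)^−300) = €778.85.
Option B: monthly rate = 4.9%/12 = 0.0040833; payment = 125,000 × 0.0040833 / (1 − (1+0.0040833)^−300) = €723.47.
Monthly savings = €778.85 − €723.47 = €55.38.
Break-even = €1,250.00 / €55.38 = 22.57 → 23 months.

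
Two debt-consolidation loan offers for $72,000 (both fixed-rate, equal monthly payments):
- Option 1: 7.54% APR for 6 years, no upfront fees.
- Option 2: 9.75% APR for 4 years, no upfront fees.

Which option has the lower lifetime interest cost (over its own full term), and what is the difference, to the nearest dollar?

Option 1: monthly rate = 7.54%/12 = 0.0062833; payment = 72,000 × 0.0062833 / (1 − (1+0.0062833)^−72) = $1,246.28.
Total interest on Option 1 = 72 × $1,246.28 − $72,000 = $17,732.16.
Option 2: at 9.75% the monthly rate is 0.0081250, so the payment is 72,000 × 0.0081250 / (1 − 1.0081250^−48) = $1,817.47.
Total interest on Option 2 = 48 × $1,817.47 − $72,000 = $15,238.56.
Option 2 is lower by $2,493.60.

Option 2 by $2,494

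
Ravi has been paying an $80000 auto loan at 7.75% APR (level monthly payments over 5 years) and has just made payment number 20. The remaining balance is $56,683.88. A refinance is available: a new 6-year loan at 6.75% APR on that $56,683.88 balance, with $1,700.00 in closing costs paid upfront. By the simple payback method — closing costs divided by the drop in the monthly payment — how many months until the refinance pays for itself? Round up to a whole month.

Current payment = 80,000 × 7.75%/12 / (1 − (1+0.0064583)^−60) = $1,612.56.
Refinanced payment = 56,683.88 × 0.0056250 / (1 − (1+0.0056250)^−72) = $959.61.
Monthly savings = $1,612.56 − $959.61 = $652.95.
Break-even = $1,700.00 / $652.95 = 2.60 → 3 months.

3 months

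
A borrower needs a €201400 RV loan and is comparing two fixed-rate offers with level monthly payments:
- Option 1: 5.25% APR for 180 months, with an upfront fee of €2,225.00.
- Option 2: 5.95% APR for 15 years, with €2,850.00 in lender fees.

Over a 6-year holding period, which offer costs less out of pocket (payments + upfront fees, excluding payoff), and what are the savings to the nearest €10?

Option 1 by €6,030

Option 1: monthly rate = 5.25%/12 = 0.0043750; payment = 201,400 × 0.0043750 / (1 − (1+0.0043750)^−180) = €1,619.01.
Option 2: at 5.95% the monthly rate is 0.0049583, so the payment is 201,400 × 0.0049583 / (1 − 1.0049583^−180) = €1,694.09.
Over 72 months: Option 1 costs 72 × €1,619.01 + €2,225.00 = €118,793.72; Option 2 costs 72 × €1,694.09 + €2,850.00 = €124,824.48.
Option 1 is cheaper by €124,824.48 − €118,793.72 = €6,030.76.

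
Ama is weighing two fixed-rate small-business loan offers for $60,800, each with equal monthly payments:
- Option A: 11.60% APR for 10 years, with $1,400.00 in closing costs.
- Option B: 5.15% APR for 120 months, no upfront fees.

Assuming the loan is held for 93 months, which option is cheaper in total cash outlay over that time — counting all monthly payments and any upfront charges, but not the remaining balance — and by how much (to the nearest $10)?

Option A: monthly rate = 11.6%/12 = 0.0096667; payment = 60,800 × 0.0096667 / (1 − (1+0.0096667)^−120) = $858.30.
Option B: at 5.15% the monthly rate is 0.0042917, so the payment is 60,800 × 0.0042917 / (1 − 1.0042917^−120) = $649.35.
Over 93 months: Option A costs 93 × $858.30 + $1,400.00 = $81,221.90; Option B costs 93 × $649.35 = $60,389.55.
Option B is cheaper by $81,221.90 − $60,389.55 = $20,832.35.

Option B by $20,830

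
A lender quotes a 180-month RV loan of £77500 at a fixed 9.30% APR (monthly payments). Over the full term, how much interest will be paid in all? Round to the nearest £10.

At 9.30% the monthly rate is 0.0077500, so the payment is 77,500 × 0.0077500 / (1 − 1.0077500^−180) = £799.95.
Total paid = 180 × £799.95 = £143,991.00; interest = £143,991.00 − £77,500 = £66,491.00.

£66,490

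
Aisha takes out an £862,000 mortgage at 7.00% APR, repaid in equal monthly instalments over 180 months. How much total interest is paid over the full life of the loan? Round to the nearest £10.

Monthly rate = 7%/12 = 0.0058333; payment = 862,000 × 0.0058333 / (1 − (1+0.0058333)^−180) = £7,747.90.
Total paid = 180 × £7,747.90 = £1,394,622.00; interest = £1,394,622.00 − £862,000 = £532,622.00.

£532,620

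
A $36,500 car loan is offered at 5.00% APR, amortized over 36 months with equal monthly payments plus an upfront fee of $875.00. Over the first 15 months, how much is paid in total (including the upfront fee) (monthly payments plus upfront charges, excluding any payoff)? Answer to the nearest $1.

$17,284

Monthly rate = 5%/12 = 0.0041667; payment = 36,500 × 0.0041667 / (1 − (1+0.0041667)^−36) = $1,093.94.
Total outlay = 15 × $1,093.94 + $875.00 = $17,284.10.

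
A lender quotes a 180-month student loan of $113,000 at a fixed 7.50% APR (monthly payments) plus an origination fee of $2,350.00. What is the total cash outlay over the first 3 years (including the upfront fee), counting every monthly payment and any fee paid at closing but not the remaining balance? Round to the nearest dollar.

Monthly rate = 7.5%/12 = 0.0062500; payment = 113,000 × 0.0062500 / (1 − (1+0.0062500)^−180) = $1,047.52.
Total outlay = 36 × $1,047.52 + $2,350.00 = $40,060.72.

$40,061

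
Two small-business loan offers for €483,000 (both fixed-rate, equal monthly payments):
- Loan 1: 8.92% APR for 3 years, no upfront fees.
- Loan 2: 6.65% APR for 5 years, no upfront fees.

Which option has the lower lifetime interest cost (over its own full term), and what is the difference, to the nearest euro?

Loan 1: monthly rate = 8.92%/12 = 0.0074333; payment = 483,000 × 0.0074333 / (1 − (1+0.0074333)^−36) = €15,341.29.
Total interest on Loan 1 = 36 × €15,341.29 − €483,000 = €69,286.44.
Loan 2: at 6.65% the monthly rate is 0.0055417, so the payment is 483,000 × 0.0055417 / (1 − 1.0055417^−60) = €9,484.42.
Total interest on Loan 2 = 60 × €9,484.42 − €483,000 = €86,065.20.
Loan 1 is lower by €16,778.76.

Loan 1 by €16,779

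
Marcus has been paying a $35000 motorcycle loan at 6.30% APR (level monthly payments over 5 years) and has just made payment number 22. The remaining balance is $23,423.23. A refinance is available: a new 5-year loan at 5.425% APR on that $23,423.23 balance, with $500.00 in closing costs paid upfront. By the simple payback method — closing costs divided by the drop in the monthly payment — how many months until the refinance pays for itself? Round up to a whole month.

Current payment = 35,000 × 6.3%/12 / (1 − (1+0.0052500)^−60) = $681.54.
Refinanced payment = 23,423.23 × 0.0045208 / (1 − (1+0.0045208)^−60) = $446.60.
Monthly savings = $681.54 − $446.60 = $234.94.
Break-even = $500.00 / $234.94 = 2.13 → 3 months.

3 months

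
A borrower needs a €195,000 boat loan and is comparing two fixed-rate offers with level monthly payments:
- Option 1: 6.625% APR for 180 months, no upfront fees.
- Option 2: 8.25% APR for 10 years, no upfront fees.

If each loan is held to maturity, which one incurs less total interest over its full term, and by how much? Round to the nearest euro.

Option 1: monthly rate = 6.625%/12 = 0.0055208; payment = 195,000 × 0.0055208 / (1 − (1+0.0055208)^−180) = €1,712.09.
Total interest on Option 1 = 180 × €1,712.09 − €195,000 = €113,176.20.
Option 2: monthly rate = 8.25%/12 = 0.0068750; payment = 195,000 × 0.0068750 / (1 − (1+0.0068750)^−120) = €2,391.73.
Total interest on Option 2 = 120 × €2,391.73 − €195,000 = €92,007.60.
Option 2 is lower by €21,168.60.

Option 2 by €21,169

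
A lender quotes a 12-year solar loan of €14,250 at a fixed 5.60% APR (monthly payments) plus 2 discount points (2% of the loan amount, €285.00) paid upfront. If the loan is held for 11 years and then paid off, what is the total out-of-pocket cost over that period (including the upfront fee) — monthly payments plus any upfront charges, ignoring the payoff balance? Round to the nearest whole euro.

At 5.60% the monthly rate is 0.0046667, so the payment is 14,250 × 0.0046667 / (1 − 1.0046667^−144) = €136.13.
Total outlay = 132 × €136.13 + €285.00 = €18,254.16.

€18,254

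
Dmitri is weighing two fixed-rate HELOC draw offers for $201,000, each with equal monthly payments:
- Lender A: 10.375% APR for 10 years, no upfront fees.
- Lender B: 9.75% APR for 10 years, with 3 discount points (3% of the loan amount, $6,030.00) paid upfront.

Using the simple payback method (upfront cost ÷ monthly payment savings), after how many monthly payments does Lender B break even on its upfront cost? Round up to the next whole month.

87 months

Lender A: monthly rate = 10.375%/12 = 0.0086458; payment = 201,000 × 0.0086458 / (1 − (1+0.0086458)^−120) = $2,698.14.
Lender B: at 9.75% the monthly rate is 0.0081250, so the payment is 201,000 × 0.0081250 / (1 − 1.0081250^−120) = $2,628.48.
Monthly savings = $2,698.14 − $2,628.48 = $69.66.
Break-even = $6,030.00 / $69.66 = 86.56 → 87 months.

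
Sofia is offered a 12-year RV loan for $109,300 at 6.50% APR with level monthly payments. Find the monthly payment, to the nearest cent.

$1,095.10

At 6.50% the monthly rate is 0.0054167, so the payment is 109,300 × 0.0054167 / (1 − 1.0054167^−144) = $1,095.10.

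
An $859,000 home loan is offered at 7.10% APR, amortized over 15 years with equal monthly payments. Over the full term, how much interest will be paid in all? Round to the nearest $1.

Monthly rate = 7.1%/12 = 0.0059167; payment = 859,000 × 0.0059167 / (1 − (1+0.0059167)^−180) = $7,769.04.
Total paid = 180 × $7,769.04 = $1,398,427.20; interest = $1,398,427.20 − $859,000 = $539,427.20.

$539,427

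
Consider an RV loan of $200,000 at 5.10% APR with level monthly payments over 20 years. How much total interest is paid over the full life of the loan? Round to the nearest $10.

At 5.10% the monthly rate is 0.0042500, so the payment is 200,000 × 0.0042500 / (1 − 1.0042500^−240) = $1,330.98.
Total paid = 240 × $1,330.98 = $319,435.20; interest = $319,435.20 − $200,000 = $119,435.20.

$119,440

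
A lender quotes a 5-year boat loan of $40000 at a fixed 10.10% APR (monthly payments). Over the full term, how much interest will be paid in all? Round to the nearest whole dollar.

$11,111

At 10.10% the monthly rate is 0.0084167, so the payment is 40,000 × 0.0084167 / (1 − 1.0084167^−60) = $851.85.
Total paid = 60 × $851.85 = $51,111.00; interest = $51,111.00 − $40,000 = $11,111.00.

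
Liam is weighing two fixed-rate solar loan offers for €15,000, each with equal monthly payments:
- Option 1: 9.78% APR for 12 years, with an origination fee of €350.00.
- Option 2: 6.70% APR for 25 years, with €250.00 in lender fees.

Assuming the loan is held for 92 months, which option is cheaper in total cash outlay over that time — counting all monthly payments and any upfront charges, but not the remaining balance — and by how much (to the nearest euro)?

Option 2 by €6,926

Option 1: monthly rate = 9.78%/12 = 0.0081500; payment = 15,000 × 0.0081500 / (1 − (1+0.0081500)^−144) = €177.36.
Option 2: monthly rate = 6.7%/12 = 0.0055833; payment = 15,000 × 0.0055833 / (1 − (1+0.0055833)^−300) = €103.16.
Over 92 months: Option 1 costs 92 × €177.36 + €350.00 = €16,667.12; Option 2 costs 92 × €103.16 + €250.00 = €9,740.72.
Option 2 is cheaper by €16,667.12 − €9,740.72 = €6,926.40.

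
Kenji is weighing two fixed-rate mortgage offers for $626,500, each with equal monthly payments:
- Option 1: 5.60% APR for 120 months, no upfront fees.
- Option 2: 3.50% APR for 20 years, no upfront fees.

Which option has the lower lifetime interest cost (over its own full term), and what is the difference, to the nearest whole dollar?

Option 1 by $52,397

Option 1: at 5.60% the monthly rate is 0.0046667, so the payment is 626,500 × 0.0046667 / (1 − 1.0046667^−120) = $6,830.26.
Total interest on Option 1 = 120 × $6,830.26 − $626,500 = $193,131.20.
Option 2: monthly rate = 3.5%/12 = 0.0029167; payment = 626,500 × 0.0029167 / (1 − (1+0.0029167)^−240) = $3,633.45.
Total interest on Option 2 = 240 × $3,633.45 − $626,500 = $245,528.00.
Option 1 is lower by $52,396.80.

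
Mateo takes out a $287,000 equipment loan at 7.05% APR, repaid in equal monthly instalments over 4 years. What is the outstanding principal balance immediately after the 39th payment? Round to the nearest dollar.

With monthly rate i = 7.05%/12 = 0.0058750, the balance after k of n payments is P · [(1+i)^n − (1+i)^k] / [(1+i)^n − 1].
(1+0.0058750)^48 = 1.32468521 and (1+0.0058750)^39 = 1.25665643, so the balance is 287,000 × (1.32468521 − 1.25665643) / (1.32468521 − 1) = $60,132.89.

$60,133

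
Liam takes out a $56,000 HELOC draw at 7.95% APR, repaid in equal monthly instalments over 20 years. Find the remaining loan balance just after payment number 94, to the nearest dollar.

With monthly rate i = 7.95%/12 = 0.0066250, the balance after k of n payments is P · [(1+i)^n − (1+i)^k] / [(1+i)^n − 1].
(1+0.0066250)^240 = 4.87810230 and (1+0.0066250)^94 = 1.86022269, so the balance is 56,000 × (4.87810230 − 1.86022269) / (4.87810230 − 1) = $43,578.34.

$43,578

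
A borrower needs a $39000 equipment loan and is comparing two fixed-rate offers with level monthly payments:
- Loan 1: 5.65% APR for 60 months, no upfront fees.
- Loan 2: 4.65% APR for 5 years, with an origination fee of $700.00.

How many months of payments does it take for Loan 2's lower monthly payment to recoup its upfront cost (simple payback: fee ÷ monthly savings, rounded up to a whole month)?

Loan 1: monthly rate = 5.65%/12 = 0.0047083; payment = 39,000 × 0.0047083 / (1 − (1+0.0047083)^−60) = $747.65.
Loan 2: at 4.65% the monthly rate is 0.0038750, so the payment is 39,000 × 0.0038750 / (1 − 1.0038750^−60) = $729.74.
Monthly savings = $747.65 − $729.74 = $17.91.
Break-even = $700.00 / $17.91 = 39.08 → 40 months.

40 months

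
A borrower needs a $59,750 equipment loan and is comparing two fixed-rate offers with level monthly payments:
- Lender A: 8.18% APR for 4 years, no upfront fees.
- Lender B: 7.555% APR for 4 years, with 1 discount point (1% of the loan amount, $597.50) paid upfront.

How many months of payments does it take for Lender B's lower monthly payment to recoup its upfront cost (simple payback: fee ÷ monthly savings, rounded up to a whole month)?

35 months

Lender A: monthly rate = 8.18%/12 = 0.0068167; payment = 59,750 × 0.0068167 / (1 − (1+0.0068167)^−48) = $1,463.73.
Lender B: at 7.555% the monthly rate is 0.0062958, so the payment is 59,750 × 0.0062958 / (1 − 1.0062958^−48) = $1,446.22.
Monthly savings = $1,463.73 − $1,446.22 = $17.51.
Break-even = $597.50 / $17.51 = 34.12 → 35 months.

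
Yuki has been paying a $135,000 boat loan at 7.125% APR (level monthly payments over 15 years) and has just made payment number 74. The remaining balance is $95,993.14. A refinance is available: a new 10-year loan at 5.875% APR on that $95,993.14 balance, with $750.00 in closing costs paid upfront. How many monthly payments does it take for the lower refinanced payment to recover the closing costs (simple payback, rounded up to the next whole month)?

Current payment = 135,000 × 7.125%/12 / (1 − (1+0.0059375)^−180) = $1,222.87.
Refinanced payment = 95,993.14 × 0.0048958 / (1 − (1+0.0048958)^−120) = $1,059.70.
Monthly savings = $1,222.87 − $1,059.70 = $163.17.
Break-even = $750.00 / $163.17 = 4.60 → 5 months.

5 months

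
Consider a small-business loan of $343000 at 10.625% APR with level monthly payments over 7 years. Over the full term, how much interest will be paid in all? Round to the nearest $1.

Monthly rate = 10.625%/12 = 0.0088542; payment = 343,000 × 0.0088542 / (1 − (1+0.0088542)^−84) = $5,805.58.
Total paid = 84 × $5,805.58 = $487,668.72; interest = $487,668.72 − $343,000 = $144,668.72.

$144,669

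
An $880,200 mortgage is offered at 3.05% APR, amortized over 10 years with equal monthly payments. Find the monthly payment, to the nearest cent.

$8,519.61

At 3.05% the monthly rate is 0.0025417, so the payment is 880,200 × 0.0025417 / (1 − 1.0025417^−120) = $8,519.61.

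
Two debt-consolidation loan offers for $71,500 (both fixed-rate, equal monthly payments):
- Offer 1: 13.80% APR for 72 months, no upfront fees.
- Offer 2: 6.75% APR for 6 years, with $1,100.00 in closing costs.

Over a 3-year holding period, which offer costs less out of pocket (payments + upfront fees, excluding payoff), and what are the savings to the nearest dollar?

Offer 1: at 13.80% the monthly rate is 0.0115000, so the payment is 71,500 × 0.0115000 / (1 − 1.0115000^−72) = $1,465.66.
Offer 2: monthly rate = 6.75%/12 = 0.0056250; payment = 71,500 × 0.0056250 / (1 − (1+0.0056250)^−72) = $1,210.44.
Over 36 months: Offer 1 costs 36 × $1,465.66 = $52,763.76; Offer 2 costs 36 × $1,210.44 + $1,100.00 = $44,675.84.
Offer 2 is cheaper by $52,763.76 − $44,675.84 = $8,087.92.

Offer 2 by $8,088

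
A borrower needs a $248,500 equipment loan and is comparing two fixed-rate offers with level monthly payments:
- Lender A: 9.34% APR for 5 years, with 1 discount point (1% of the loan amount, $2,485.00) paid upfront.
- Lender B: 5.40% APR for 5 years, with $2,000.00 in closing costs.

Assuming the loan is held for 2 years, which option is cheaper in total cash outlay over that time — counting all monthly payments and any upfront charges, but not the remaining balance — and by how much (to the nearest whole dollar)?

Lender B by $11,630

Lender A: at 9.34% the monthly rate is 0.0077833, so the payment is 248,500 × 0.0077833 / (1 − 1.0077833^−60) = $5,199.55.
Lender B: monthly rate = 5.4%/12 = 0.0045000; payment = 248,500 × 0.0045000 / (1 − (1+0.0045000)^−60) = $4,735.18.
Over 24 months: Lender A costs 24 × $5,199.55 + $2,485.00 = $127,274.20; Lender B costs 24 × $4,735.18 + $2,000.00 = $115,644.32.
Lender B is cheaper by $127,274.20 − $115,644.32 = $11,629.88.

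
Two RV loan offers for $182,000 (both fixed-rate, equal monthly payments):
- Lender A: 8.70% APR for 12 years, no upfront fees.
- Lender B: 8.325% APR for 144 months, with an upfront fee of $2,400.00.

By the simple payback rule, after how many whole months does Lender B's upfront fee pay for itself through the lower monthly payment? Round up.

Lender A: at 8.70% the monthly rate is 0.0072500, so the payment is 182,000 × 0.0072500 / (1 − 1.0072500^−144) = $2,040.59.
Lender B: monthly rate = 8.325%/12 = 0.0069375; payment = 182,000 × 0.0069375 / (1 − (1+0.0069375)^−144) = $2,002.64.
Monthly savings = $2,040.59 − $2,002.64 = $37.95.
Break-even = $2,400.00 / $37.95 = 63.24 → 64 months.

64 months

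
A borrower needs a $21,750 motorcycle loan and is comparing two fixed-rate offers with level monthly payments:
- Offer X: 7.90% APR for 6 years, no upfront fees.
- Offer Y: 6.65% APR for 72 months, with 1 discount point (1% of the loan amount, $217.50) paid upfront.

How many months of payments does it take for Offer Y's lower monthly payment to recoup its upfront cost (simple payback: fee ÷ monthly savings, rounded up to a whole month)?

Offer X: at 7.90% the monthly rate is 0.0065833, so the payment is 21,750 × 0.0065833 / (1 − 1.0065833^−72) = $380.29.
Offer Y: at 6.65% the monthly rate is 0.0055417, so the payment is 21,750 × 0.0055417 / (1 − 1.0055417^−72) = $367.17.
Monthly savings = $380.29 − $367.17 = $13.12.
Break-even = $217.50 / $13.12 = 16.58 → 17 months.

17 months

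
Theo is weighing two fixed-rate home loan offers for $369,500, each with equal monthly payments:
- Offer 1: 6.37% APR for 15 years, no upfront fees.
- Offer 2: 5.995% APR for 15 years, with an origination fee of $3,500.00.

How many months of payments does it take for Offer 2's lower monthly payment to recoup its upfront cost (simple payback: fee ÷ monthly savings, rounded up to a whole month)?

47 months

Offer 1: monthly rate = 6.37%/12 = 0.0053083; payment = 369,500 × 0.0053083 / (1 − (1+0.0053083)^−180) = $3,192.39.
Offer 2: monthly rate = 5.995%/12 = 0.0049958; payment = 369,500 × 0.0049958 / (1 − (1+0.0049958)^−180) = $3,117.05.
Monthly savings = $3,192.39 − $3,117.05 = $75.34.
Break-even = $3,500.00 / $75.34 = 46.46 → 47 months.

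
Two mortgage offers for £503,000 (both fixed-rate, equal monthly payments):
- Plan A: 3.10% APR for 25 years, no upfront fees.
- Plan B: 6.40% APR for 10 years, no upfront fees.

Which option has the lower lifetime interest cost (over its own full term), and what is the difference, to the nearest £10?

Plan B by £41,150

Plan A: at 3.10% the monthly rate is 0.0025833, so the payment is 503,000 × 0.0025833 / (1 − 1.0025833^−300) = £2,411.53.
Total interest on Plan A = 300 × £2,411.53 − £503,000 = £220,459.00.
Plan B: at 6.40% the monthly rate is 0.0053333, so the payment is 503,000 × 0.0053333 / (1 − 1.0053333^−120) = £5,685.90.
Total interest on Plan B = 120 × £5,685.90 − £503,000 = £179,308.00.
Plan B is lower by £41,151.00.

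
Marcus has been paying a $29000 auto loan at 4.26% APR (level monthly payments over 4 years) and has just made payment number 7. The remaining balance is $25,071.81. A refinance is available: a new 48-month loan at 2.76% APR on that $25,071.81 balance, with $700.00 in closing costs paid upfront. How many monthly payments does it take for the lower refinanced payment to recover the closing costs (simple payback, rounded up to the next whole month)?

7 months

Current payment = 29,000 × 4.26%/12 / (1 − (1+0.0035500)^−48) = $658.17.
Refinanced payment = 25,071.81 × 0.0023000 / (1 − (1+0.0023000)^−48) = $552.29.
Monthly savings = $658.17 − $552.29 = $105.88.
Break-even = $700.00 / $105.88 = 6.61 → 7 months.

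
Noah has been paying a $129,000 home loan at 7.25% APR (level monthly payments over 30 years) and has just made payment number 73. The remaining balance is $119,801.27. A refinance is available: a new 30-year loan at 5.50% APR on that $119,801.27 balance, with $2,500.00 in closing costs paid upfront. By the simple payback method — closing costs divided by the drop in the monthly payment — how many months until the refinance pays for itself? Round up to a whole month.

13 months

Current payment = 129,000 × 7.25%/12 / (1 − (1+0.0060417)^−360) = $880.01.
Refinanced payment = 119,801.27 × 0.0045833 / (1 − (1+0.0045833)^−360) = $680.22.
Monthly savings = $880.01 − $680.22 = $199.79.
Break-even = $2,500.00 / $199.79 = 12.51 → 13 months.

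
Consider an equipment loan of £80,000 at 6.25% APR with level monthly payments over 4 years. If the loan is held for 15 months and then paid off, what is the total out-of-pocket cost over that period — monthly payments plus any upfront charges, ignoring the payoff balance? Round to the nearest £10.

Monthly rate = 6.25%/12 = 0.0052083; payment = 80,000 × 0.0052083 / (1 − (1+0.0052083)^−48) = £1,887.99.
Total outlay = 15 × £1,887.99 = £28,319.85.

£28,320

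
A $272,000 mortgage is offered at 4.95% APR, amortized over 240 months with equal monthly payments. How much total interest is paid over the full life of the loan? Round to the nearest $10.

At 4.95% the monthly rate is 0.0041250, so the payment is 272,000 × 0.0041250 / (1 − 1.0041250^−240) = $1,787.58.
Total paid = 240 × $1,787.58 = $429,019.20; interest = $429,019.20 − $272,000 = $157,019.20.

$157,020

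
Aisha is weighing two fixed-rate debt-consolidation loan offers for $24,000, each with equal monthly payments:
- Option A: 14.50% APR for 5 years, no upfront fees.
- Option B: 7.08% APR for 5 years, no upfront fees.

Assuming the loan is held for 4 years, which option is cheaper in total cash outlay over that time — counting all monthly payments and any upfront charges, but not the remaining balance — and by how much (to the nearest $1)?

Option A: at 14.50% the monthly rate is 0.0120833, so the payment is 24,000 × 0.0120833 / (1 − 1.0120833^−60) = $564.68.
Option B: monthly rate = 7.08%/12 = 0.0059000; payment = 24,000 × 0.0059000 / (1 − (1+0.0059000)^−60) = $476.14.
Over 48 months: Option A costs 48 × $564.68 = $27,104.64; Option B costs 48 × $476.14 = $22,854.72.
Option B is cheaper by $27,104.64 − $22,854.72 = $4,249.92.

Option B by $4,250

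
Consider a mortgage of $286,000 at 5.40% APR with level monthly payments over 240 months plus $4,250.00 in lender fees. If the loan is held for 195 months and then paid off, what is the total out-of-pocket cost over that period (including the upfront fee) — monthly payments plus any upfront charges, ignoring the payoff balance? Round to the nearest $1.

At 5.40% the monthly rate is 0.0045000, so the payment is 286,000 × 0.0045000 / (1 − 1.0045000^−240) = $1,951.24.
Total outlay = 195 × $1,951.24 + $4,250.00 = $384,741.80.

$384,742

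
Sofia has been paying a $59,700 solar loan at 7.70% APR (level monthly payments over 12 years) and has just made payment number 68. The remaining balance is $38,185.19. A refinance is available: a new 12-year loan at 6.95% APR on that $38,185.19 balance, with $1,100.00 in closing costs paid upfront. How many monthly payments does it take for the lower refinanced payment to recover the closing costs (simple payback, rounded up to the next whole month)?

5 months

Current payment = 59,700 × 7.7%/12 / (1 − (1+0.0064167)^−144) = $636.44.
Refinanced payment = 38,185.19 × 0.0057917 / (1 − (1+0.0057917)^−144) = $391.67.
Monthly savings = $636.44 − $391.67 = $244.77.
Break-even = $1,100.00 / $244.77 = 4.49 → 5 months.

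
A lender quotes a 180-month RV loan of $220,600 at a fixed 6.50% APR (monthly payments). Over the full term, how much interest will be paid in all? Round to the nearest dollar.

Monthly rate = 6.5%/12 = 0.0054167; payment = 220,600 × 0.0054167 / (1 − (1+0.0054167)^−180) = $1,921.66.
Total paid = 180 × $1,921.66 = $345,898.80; interest = $345,898.80 − $220,600 = $125,298.80.

$125,299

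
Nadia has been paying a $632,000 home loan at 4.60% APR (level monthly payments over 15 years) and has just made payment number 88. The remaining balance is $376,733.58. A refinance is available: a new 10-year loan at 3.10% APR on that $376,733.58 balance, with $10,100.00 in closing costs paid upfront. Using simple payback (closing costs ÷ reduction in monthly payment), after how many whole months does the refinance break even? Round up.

Current payment = 632,000 × 4.6%/12 / (1 − (1+0.0038333)^−180) = $4,867.12.
Refinanced payment = 376,733.58 × 0.0025833 / (1 − (1+0.0025833)^−120) = $3,655.18.
Monthly savings = $4,867.12 − $3,655.18 = $1,211.94.
Break-even = $10,100.00 / $1,211.94 = 8.33 → 9 months.

9 months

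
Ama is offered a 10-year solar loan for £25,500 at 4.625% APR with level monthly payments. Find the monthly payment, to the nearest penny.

Monthly rate = 4.625%/12 = 0.0038542; payment = 25,500 × 0.0038542 / (1 − (1+0.0038542)^−120) = £265.82.

£265.82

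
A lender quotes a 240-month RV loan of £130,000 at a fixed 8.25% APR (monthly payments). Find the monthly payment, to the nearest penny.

£1,107.69

At 8.25% the monthly rate is 0.0068750, so the payment is 130,000 × 0.0068750 / (1 − 1.0068750^−240) = £1,107.69.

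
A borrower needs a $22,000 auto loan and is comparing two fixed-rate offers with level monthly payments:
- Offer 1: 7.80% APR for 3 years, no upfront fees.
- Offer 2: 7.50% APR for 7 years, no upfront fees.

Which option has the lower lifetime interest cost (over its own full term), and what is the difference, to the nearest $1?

Offer 1 by $3,600

Offer 1: monthly rate = 7.8%/12 = 0.0065000; payment = 22,000 × 0.0065000 / (1 − (1+0.0065000)^−36) = $687.37.
Total interest on Offer 1 = 36 × $687.37 − $22,000 = $2,745.32.
Offer 2: at 7.50% the monthly rate is 0.0062500, so the payment is 22,000 × 0.0062500 / (1 − 1.0062500^−84) = $337.44.
Total interest on Offer 2 = 84 × $337.44 − $22,000 = $6,344.96.
Offer 1 is lower by $3,599.64.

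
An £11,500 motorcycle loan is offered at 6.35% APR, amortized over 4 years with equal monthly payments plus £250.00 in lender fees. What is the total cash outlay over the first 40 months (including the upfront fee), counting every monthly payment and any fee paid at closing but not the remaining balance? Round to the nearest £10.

Monthly rate = 6.35%/12 = 0.0052917; payment = 11,500 × 0.0052917 / (1 − (1+0.0052917)^−48) = £271.93.
Total outlay = 40 × £271.93 + £250.00 = £11,127.20.

£11,130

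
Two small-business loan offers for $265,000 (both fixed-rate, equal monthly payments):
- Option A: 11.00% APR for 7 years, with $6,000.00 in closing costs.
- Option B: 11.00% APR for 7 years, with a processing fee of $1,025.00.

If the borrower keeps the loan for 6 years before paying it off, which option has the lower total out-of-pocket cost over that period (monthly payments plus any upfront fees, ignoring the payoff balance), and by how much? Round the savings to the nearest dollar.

Option B by $4,975

Option A: at 11.00% the monthly rate is 0.0091667, so the payment is 265,000 × 0.0091667 / (1 − 1.0091667^−84) = $4,537.45.
Option B: at 11.00% the monthly rate is 0.0091667, so the payment is 265,000 × 0.0091667 / (1 − 1.0091667^−84) = $4,537.45.
Over 72 months: Option A costs 72 × $4,537.45 + $6,000.00 = $332,696.40; Option B costs 72 × $4,537.45 + $1,025.00 = $327,721.40.
Option B is cheaper by $332,696.40 − $327,721.40 = $4,975.00.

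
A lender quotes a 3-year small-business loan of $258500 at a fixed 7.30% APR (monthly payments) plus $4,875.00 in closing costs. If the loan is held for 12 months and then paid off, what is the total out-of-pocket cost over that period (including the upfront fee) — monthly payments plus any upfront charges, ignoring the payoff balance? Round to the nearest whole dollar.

$101,082

Monthly rate = 7.3%/12 = 0.0060833; payment = 258,500 × 0.0060833 / (1 − (1+0.0060833)^−36) = $8,017.23.
Total outlay = 12 × $8,017.23 + $4,875.00 = $101,081.76.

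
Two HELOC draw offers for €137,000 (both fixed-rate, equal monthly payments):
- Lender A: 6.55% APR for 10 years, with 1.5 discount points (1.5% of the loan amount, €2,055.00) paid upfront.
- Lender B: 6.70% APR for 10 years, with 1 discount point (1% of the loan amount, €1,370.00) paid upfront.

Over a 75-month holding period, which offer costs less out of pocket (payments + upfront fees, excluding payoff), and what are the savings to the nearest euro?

Lender A: at 6.55% the monthly rate is 0.0054583, so the payment is 137,000 × 0.0054583 / (1 − 1.0054583^−120) = €1,559.09.
Lender B: at 6.70% the monthly rate is 0.0055833, so the payment is 137,000 × 0.0055833 / (1 − 1.0055833^−120) = €1,569.58.
Over 75 months: Lender A costs 75 × €1,559.09 + €2,055.00 = €118,986.75; Lender B costs 75 × €1,569.58 + €1,370.00 = €119,088.50.
Lender A is cheaper by €119,088.50 − €118,986.75 = €101.75.

Lender A by €102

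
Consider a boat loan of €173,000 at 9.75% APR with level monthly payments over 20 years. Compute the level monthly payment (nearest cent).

Monthly rate = 9.75%/12 = 0.0081250; payment = 173,000 × 0.0081250 / (1 − (1+0.0081250)^−240) = €1,640.93.

€1,640.93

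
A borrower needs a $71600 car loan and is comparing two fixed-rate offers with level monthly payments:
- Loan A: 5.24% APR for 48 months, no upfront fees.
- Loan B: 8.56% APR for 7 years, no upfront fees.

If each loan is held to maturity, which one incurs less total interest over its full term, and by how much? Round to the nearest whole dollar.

Loan A by $15,907

Loan A: at 5.24% the monthly rate is 0.0043667, so the payment is 71,600 × 0.0043667 / (1 − 1.0043667^−48) = $1,656.69.
Total interest on Loan A = 48 × $1,656.69 − $71,600 = $7,921.12.
Loan B: monthly rate = 8.56%/12 = 0.0071333; payment = 71,600 × 0.0071333 / (1 − (1+0.0071333)^−84) = $1,136.05.
Total interest on Loan B = 84 × $1,136.05 − $71,600 = $23,828.20.
Loan A is lower by $15,907.08.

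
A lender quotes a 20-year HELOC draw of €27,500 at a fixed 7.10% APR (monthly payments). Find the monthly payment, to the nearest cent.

€214.86

At 7.10% the monthly rate is 0.0059167, so the payment is 27,500 × 0.0059167 / (1 − 1.0059167^−240) = €214.86.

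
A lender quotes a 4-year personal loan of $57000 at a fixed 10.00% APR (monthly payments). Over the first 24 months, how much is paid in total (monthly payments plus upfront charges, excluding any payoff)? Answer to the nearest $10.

$34,700

At 10.00% the monthly rate is 0.0083333, so the payment is 57,000 × 0.0083333 / (1 − 1.0083333^−48) = $1,445.67.
Total outlay = 24 × $1,445.67 = $34,696.08.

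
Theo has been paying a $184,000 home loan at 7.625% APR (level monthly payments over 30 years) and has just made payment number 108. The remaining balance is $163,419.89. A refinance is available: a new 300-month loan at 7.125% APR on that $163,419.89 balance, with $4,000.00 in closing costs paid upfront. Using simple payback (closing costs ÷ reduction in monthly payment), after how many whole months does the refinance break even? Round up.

30 months

Current payment = 184,000 × 7.625%/12 / (1 − (1+0.0063542)^−360) = $1,302.34.
Refinanced payment = 163,419.89 × 0.0059375 / (1 − (1+0.0059375)^−300) = $1,168.08.
Monthly savings = $1,302.34 − $1,168.08 = $134.26.
Break-even = $4,000.00 / $134.26 = 29.79 → 30 months.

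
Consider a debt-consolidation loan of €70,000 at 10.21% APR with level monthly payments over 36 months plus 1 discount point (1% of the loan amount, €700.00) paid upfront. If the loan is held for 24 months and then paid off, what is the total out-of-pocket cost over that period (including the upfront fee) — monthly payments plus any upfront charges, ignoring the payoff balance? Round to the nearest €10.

Monthly rate = 10.21%/12 = 0.0085083; payment = 70,000 × 0.0085083 / (1 − (1+0.0085083)^−36) = €2,265.61.
Total outlay = 24 × €2,265.61 + €700.00 = €55,074.64.

€55,070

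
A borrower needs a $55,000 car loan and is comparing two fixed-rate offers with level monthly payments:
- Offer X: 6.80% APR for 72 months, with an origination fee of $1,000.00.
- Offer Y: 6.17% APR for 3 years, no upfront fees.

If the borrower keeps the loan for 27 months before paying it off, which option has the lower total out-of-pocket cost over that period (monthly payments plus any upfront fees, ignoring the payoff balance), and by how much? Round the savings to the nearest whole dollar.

Offer X: monthly rate = 6.8%/12 = 0.0056667; payment = 55,000 × 0.0056667 / (1 − (1+0.0056667)^−72) = $932.42.
Offer Y: monthly rate = 6.17%/12 = 0.0051417; payment = 55,000 × 0.0051417 / (1 − (1+0.0051417)^−36) = $1,677.45.
Over 27 months: Offer X costs 27 × $932.42 + $1,000.00 = $26,175.34; Offer Y costs 27 × $1,677.45 = $45,291.15.
Offer X is cheaper by $45,291.15 − $26,175.34 = $19,115.81.

Offer X by $19,116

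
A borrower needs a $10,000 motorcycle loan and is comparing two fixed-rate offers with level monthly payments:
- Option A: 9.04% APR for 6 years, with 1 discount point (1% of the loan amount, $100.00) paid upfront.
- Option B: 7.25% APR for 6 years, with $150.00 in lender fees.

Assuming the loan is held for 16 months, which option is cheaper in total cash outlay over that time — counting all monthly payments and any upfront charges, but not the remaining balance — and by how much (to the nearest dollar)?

Option B by $90

Option A: monthly rate = 9.04%/12 = 0.0075333; payment = 10,000 × 0.0075333 / (1 − (1+0.0075333)^−72) = $180.45.
Option B: monthly rate = 7.25%/12 = 0.0060417; payment = 10,000 × 0.0060417 / (1 − (1+0.0060417)^−72) = $171.69.
Over 16 months: Option A costs 16 × $180.45 + $100.00 = $2,987.20; Option B costs 16 × $171.69 + $150.00 = $2,897.04.
Option B is cheaper by $2,987.20 − $2,897.04 = $90.16.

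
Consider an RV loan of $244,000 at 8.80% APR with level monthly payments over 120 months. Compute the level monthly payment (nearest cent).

At 8.80% the monthly rate is 0.0073333, so the payment is 244,000 × 0.0073333 / (1 − 1.0073333^−120) = $3,064.54.

$3,064.54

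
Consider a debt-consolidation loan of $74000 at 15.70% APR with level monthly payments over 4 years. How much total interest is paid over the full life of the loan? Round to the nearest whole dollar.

$26,120

At 15.70% the monthly rate is 0.0130833, so the payment is 74,000 × 0.0130833 / (1 − 1.0130833^−48) = $2,085.83.
Total paid = 48 × $2,085.83 = $100,119.84; interest = $100,119.84 − $74,000 = $26,119.84.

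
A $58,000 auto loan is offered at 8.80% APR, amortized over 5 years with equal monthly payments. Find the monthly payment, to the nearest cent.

$1,198.36

At 8.80% the monthly rate is 0.0073333, so the payment is 58,000 × 0.0073333 / (1 − 1.0073333^−60) = $1,198.36.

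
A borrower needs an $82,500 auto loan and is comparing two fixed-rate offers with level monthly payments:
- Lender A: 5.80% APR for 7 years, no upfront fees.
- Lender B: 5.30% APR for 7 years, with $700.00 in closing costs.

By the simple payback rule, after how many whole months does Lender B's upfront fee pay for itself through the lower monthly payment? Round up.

36 months

Lender A: monthly rate = 5.8%/12 = 0.0048333; payment = 82,500 × 0.0048333 / (1 − (1+0.0048333)^−84) = $1,197.31.
Lender B: monthly rate = 5.3%/12 = 0.0044167; payment = 82,500 × 0.0044167 / (1 − (1+0.0044167)^−84) = $1,177.71.
Monthly savings = $1,197.31 − $1,177.71 = $19.60.
Break-even = $700.00 / $19.60 = 35.71 → 36 months.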